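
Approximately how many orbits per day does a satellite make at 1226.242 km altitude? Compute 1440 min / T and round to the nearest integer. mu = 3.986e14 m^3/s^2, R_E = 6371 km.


r = 7.597242e+06 m
T = 2*pi*sqrt(r^3/mu) = 6590.1479 s = 109.8358 min
revs/day = 1440 / 109.8358 = 13.1105
Rounded: 13 revolutions per day

13 revolutions per day


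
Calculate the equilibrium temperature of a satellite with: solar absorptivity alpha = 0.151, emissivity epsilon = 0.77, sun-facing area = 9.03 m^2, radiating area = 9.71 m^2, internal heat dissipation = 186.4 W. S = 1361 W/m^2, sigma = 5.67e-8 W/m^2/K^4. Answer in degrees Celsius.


Numerator = alpha*S*A_sun + Q_int = 0.151*1361*9.03 + 186.4 = 2042.1643 W
Denominator = eps*sigma*A_rad = 0.77*5.67e-8*9.71 = 4.2392889e-07 W/K^4
T^4 = 4.8172332e+09 K^4
T = 263.4507 K = -9.6993 C

-9.6993 degrees Celsius


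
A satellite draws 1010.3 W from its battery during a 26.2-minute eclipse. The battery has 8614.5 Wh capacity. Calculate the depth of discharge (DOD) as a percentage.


E_used = P * t / 60 = 1010.3 * 26.2 / 60 = 441.1643 Wh
DOD = E_used / E_total * 100 = 441.1643 / 8614.5 * 100
DOD = 5.1212 %

5.1212 %


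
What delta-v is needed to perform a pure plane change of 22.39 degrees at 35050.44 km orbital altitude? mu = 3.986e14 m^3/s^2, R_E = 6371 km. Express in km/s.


r = 41421.4400 km = 4.142144e+07 m
V = sqrt(mu/r) = 3102.1018 m/s
di = 22.39 deg = 0.3907792 rad
dV = 2*V*sin(di/2) = 2*3102.1018*sin(0.1953896)
dV = 1204.5384 m/s = 1.2045 km/s

1.2045 km/s


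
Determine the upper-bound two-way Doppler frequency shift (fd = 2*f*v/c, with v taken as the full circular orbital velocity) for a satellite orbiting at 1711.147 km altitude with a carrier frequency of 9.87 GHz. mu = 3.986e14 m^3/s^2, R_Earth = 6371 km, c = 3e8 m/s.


r = 8.082147e+06 m
v = sqrt(mu/r) = 7022.7187 m/s (worst-case radial velocity)
f = 9.87 GHz = 9.87e+09 Hz
fd = 2*f*v/c = 2*9.87e+09*7022.7187/3.0e+08
fd = 462094.8924 Hz

462094.8924 Hz


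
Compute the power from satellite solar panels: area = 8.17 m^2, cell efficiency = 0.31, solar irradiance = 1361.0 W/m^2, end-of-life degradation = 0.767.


P = area * eta * S * degradation
P = 8.17 * 0.31 * 1361.0 * 0.767
P = 2643.8526 W

2643.8526 W


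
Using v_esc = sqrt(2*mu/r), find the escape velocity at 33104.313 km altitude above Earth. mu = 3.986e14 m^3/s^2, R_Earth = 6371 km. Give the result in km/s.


r = 6371.0 + 33104.313 = 39475.3130 km = 3.9475313e+07 m
v_esc = sqrt(2*mu/r) = sqrt(2*3.986e14 / 3.9475313e+07)
v_esc = 4493.8736 m/s = 4.4939 km/s

4.4939 km/s


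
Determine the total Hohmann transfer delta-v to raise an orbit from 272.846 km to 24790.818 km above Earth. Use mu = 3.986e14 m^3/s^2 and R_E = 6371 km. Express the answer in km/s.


r1 = 6643.8460 km = 6.643846e+06 m
r2 = 31161.8180 km = 3.1161818e+07 m
dv1 = sqrt(mu/r1)*(sqrt(2*r2/(r1+r2)) - 1) = 2199.3788 m/s
dv2 = sqrt(mu/r2)*(1 - sqrt(2*r1/(r1+r2))) = 1456.1613 m/s
total dv = |dv1| + |dv2| = 2199.3788 + 1456.1613 = 3655.5401 m/s = 3.6555 km/s

3.6555 km/s


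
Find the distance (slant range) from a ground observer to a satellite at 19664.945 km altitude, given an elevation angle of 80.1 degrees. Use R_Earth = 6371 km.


h = 19664.945 km, el = 80.1 deg
d = -R_E*sin(el) + sqrt((R_E*sin(el))^2 + 2*R_E*h + h^2)
d = -6371.0000*sin(1.3980) + sqrt((6371.0000*0.9851093)^2 + 2*6371.0000*19664.945 + 19664.945^2)
d = 19736.7618 km

19736.7618 km


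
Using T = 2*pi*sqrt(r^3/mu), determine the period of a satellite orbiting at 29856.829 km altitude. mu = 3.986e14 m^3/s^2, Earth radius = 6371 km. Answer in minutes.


r = 36227.8290 km = 3.6227829e+07 m
T = 2*pi*sqrt(r^3/mu) = 2*pi*sqrt(4.7547417e+22 / 3.986e14)
T = 68623.7876 s = 1143.7298 min

1143.7298 minutes


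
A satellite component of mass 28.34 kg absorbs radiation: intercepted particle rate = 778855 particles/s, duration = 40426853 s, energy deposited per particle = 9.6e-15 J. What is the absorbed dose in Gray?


Total energy deposited = rate * time * E_per
  = 778855 * 40426853 * 9.6e-15 = 0.3022719 J
Dose = E_total / mass = 0.3022719 / 28.34
Dose = 0.01066591 Gy

0.0107 Gy


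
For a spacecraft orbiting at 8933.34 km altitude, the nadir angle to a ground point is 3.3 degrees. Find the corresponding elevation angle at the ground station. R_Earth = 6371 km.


r = R_E + alt = 15304.3400 km
Law of sines in the satellite / Earth-center / ground-point triangle:
  sin(nadir)/R_E = sin(90 + el)/r  =>  cos(el) = (r/R_E)*sin(nadir)
cos(el) = (15304.3400 / 6371.0000) * sin(3.3 deg) = 0.1382796
el = arccos(0.1382796) = 82.0517 deg
(Earth-central angle = 90 - nadir - el = 4.6483 deg)

82.0517 degrees


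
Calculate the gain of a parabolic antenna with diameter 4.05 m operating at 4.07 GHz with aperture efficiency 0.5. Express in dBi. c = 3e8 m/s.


lambda = c/f = 3e8 / 4.07e+09 = 0.07371007 m
G = eta*(pi*D/lambda)^2 = 0.5*(pi*4.05/0.07371007)^2
G = 14897.9360 (linear)
G = 10*log10(14897.9360) = 41.7313 dBi

41.7313 dBi


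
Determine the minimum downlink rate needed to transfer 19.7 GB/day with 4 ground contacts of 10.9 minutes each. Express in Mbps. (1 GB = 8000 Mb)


total contact time = 4 * 10.9 * 60 = 2616.0000 s
data = 19.7 GB = 157600.0000 Mb
rate = 157600.0000 / 2616.0000 = 60.2446 Mbps

60.2446 Mbps


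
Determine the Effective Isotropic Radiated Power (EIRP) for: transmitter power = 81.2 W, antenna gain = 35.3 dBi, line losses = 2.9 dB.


Pt = 81.2 W = 19.0956 dBW
EIRP = Pt_dBW + Gt - losses = 19.0956 + 35.3 - 2.9 = 51.4956 dBW

51.4956 dBW


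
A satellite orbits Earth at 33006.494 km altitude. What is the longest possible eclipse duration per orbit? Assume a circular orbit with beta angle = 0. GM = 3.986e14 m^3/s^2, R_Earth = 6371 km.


r = 39377.4940 km
T = 1296.0808 min
Eclipse fraction = arcsin(R_E/r)/pi = arcsin(6371.0000/39377.4940)/pi
= arcsin(0.1617929)/pi = 0.05172766
Eclipse duration = 0.05172766 * 1296.0808 = 67.0432 min

67.0432 minutes


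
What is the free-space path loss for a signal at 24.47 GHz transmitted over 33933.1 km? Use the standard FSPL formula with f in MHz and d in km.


f = 24.47 GHz = 24470.0000 MHz
d = 33933.1 km
FSPL = 32.44 + 20*log10(24470.0000) + 20*log10(33933.1)
FSPL = 32.44 + 87.7727 + 90.6125
FSPL = 210.8252 dB

210.8252 dB


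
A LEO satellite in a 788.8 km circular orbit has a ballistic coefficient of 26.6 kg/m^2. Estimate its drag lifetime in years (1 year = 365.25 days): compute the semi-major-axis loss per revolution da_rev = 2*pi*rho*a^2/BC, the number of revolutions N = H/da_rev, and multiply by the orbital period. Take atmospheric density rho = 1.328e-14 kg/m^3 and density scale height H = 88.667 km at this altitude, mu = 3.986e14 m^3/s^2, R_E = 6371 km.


a = R_E + alt = 7159.8000 km = 7.1598e+06 m
da_rev = 2*pi*rho*a^2/BC = 2*pi*1.328e-14*(7.1598e+06)^2/26.6 = 0.16080446 m per revolution
N = H/da_rev = 88667.0000 m / 0.16080446 m = 551396.3994 revolutions
P = 2*pi*sqrt(a^3/mu) = 6029.2398 s
lifetime = N*P = 551396.3994 * 6029.2398 = 3.3245011e+09 s = 38478.0222 days
years = 38478.0222 / 365.25 = 105.3471 years

105.3471 years


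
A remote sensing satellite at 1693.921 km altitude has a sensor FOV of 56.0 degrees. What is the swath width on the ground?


FOV = 56.0 deg = 0.9773844 rad
swath = 2 * alt * tan(FOV/2) = 2 * 1693.921 * tan(0.4886922)
swath = 2 * 1693.921 * 0.5317094
swath = 1801.3475 km

1801.3475 km


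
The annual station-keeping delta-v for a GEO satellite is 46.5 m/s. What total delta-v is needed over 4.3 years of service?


dV = rate * years = 46.5 * 4.3
dV = 199.9500 m/s

199.9500 m/s


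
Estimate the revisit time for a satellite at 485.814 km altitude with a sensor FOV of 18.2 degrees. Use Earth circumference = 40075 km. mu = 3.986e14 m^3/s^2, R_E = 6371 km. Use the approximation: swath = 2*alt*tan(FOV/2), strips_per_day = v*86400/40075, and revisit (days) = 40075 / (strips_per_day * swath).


swath = 2*485.814*tan(0.158825) = 155.6296 km
v = sqrt(mu/r) = 7624.4314 m/s = 7.6244 km/s
strips/day = v*86400/40075 = 7.6244*86400/40075 = 16.4380
coverage/day = strips * swath = 16.4380 * 155.6296 = 2558.2315 km
revisit = 40075 / 2558.2315 = 15.6651 days

15.6651 days


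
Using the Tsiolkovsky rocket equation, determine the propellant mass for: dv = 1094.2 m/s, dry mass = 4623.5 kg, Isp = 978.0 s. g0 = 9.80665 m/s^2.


ve = Isp * g0 = 978.0 * 9.80665 = 9590.903700 m/s
mass ratio = exp(dv/ve) = exp(1094.2/9590.903700) = 1.12084993
m_prop = m_dry * (mr - 1) = 4623.5 * (1.12084993 - 1)
m_prop = 558.7497 kg

558.7497 kg


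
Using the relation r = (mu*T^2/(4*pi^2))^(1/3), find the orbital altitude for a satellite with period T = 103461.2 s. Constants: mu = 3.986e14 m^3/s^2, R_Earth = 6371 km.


T = 103461.2 s
r = (mu*T^2/(4*pi^2))^(1/3) = (3.986e14 * 103461.2^2 / (4*pi^2))^(1/3)
r = 4.7633321e+07 m = 47633.3208 km
alt = r - R_E = 47633.3208 - 6371 = 41262.3208 km

41262.3208 km


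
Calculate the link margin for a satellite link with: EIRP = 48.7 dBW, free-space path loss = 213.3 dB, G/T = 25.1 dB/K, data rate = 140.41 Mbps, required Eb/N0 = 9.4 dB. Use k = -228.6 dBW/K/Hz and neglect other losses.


C/N0 = EIRP - FSPL + G/T - k = 48.7 - 213.3 + 25.1 - (-228.6)
C/N0 = 89.1000 dB-Hz
R_b = 140.41 Mbps = 1.4041e+08 bps -> 10*log10(R_b) = 81.4740 dB-Hz
Eb/N0 = C/N0 - 10*log10(R_b) = 89.1000 - 81.4740 = 7.6260 dB
Margin = Eb/N0 - Eb/N0_req = 7.6260 - 9.4 = -1.7740 dB (negative margin: link does not close)

-1.7740 dB


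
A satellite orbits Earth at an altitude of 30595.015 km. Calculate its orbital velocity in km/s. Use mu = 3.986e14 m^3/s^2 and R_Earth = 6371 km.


r = R_E + alt = 6371.0 + 30595.015 = 36966.0150 km = 3.6966015e+07 m
v = sqrt(mu/r) = sqrt(3.986e14 / 3.6966015e+07) = 3283.7292 m/s = 3.2837 km/s

3.2837 km/s


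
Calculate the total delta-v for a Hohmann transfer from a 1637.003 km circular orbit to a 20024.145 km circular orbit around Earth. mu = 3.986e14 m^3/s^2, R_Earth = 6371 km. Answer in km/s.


r1 = 8008.0030 km = 8.008003e+06 m
r2 = 26395.1450 km = 2.6395145e+07 m
dv1 = sqrt(mu/r1)*(sqrt(2*r2/(r1+r2)) - 1) = 1684.3027 m/s
dv2 = sqrt(mu/r2)*(1 - sqrt(2*r1/(r1+r2))) = 1234.5769 m/s
total dv = |dv1| + |dv2| = 1684.3027 + 1234.5769 = 2918.8796 m/s = 2.9189 km/s

2.9189 km/s


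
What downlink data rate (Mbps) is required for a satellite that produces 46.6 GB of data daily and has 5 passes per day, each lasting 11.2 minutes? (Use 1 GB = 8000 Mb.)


total contact time = 5 * 11.2 * 60 = 3360.0000 s
data = 46.6 GB = 372800.0000 Mb
rate = 372800.0000 / 3360.0000 = 110.9524 Mbps

110.9524 Mbps


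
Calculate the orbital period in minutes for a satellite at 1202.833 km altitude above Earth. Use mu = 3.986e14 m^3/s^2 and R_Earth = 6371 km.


r = 7573.8330 km = 7.573833e+06 m
T = 2*pi*sqrt(r^3/mu) = 2*pi*sqrt(4.3445738e+20 / 3.986e14)
T = 6559.7125 s = 109.3285 min

109.3285 minutes


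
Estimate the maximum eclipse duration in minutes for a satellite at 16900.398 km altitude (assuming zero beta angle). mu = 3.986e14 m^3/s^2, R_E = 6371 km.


r = 23271.3980 km
T = 588.8351 min
Eclipse fraction = arcsin(R_E/r)/pi = arcsin(6371.0000/23271.3980)/pi
= arcsin(0.2737695)/pi = 0.08827056
Eclipse duration = 0.08827056 * 588.8351 = 51.9768 min

51.9768 minutes


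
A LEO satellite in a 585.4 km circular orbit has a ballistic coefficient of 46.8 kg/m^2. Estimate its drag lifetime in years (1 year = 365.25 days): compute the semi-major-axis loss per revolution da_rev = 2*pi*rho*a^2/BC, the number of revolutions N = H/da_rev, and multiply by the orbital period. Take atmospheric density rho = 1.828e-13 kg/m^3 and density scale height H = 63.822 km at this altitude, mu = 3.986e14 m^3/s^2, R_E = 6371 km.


a = R_E + alt = 6956.4000 km = 6.9564e+06 m
da_rev = 2*pi*rho*a^2/BC = 2*pi*1.828e-13*(6.9564e+06)^2/46.8 = 1.187625 m per revolution
N = H/da_rev = 63822.0000 m / 1.187625 m = 53739.1893 revolutions
P = 2*pi*sqrt(a^3/mu) = 5774.1497 s
lifetime = N*P = 53739.1893 * 5774.1497 = 3.1029812e+08 s = 3591.4135 days
years = 3591.4135 / 365.25 = 9.8328 years

9.8328 years


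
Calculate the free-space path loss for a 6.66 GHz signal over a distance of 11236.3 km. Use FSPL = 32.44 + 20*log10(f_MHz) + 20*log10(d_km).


f = 6.66 GHz = 6660.0000 MHz
d = 11236.3 km
FSPL = 32.44 + 20*log10(6660.0000) + 20*log10(11236.3)
FSPL = 32.44 + 76.4695 + 81.0125
FSPL = 189.9220 dB

189.9220 dB


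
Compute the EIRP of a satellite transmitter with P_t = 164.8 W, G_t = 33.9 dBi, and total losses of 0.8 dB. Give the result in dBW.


Pt = 164.8 W = 22.1696 dBW
EIRP = Pt_dBW + Gt - losses = 22.1696 + 33.9 - 0.8 = 55.2696 dBW

55.2696 dBW


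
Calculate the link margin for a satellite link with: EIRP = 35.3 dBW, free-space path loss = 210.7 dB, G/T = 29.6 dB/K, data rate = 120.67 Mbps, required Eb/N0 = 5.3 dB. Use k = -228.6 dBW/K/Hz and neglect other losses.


C/N0 = EIRP - FSPL + G/T - k = 35.3 - 210.7 + 29.6 - (-228.6)
C/N0 = 82.8000 dB-Hz
R_b = 120.67 Mbps = 1.2067e+08 bps -> 10*log10(R_b) = 80.8160 dB-Hz
Eb/N0 = C/N0 - 10*log10(R_b) = 82.8000 - 80.8160 = 1.9840 dB
Margin = Eb/N0 - Eb/N0_req = 1.9840 - 5.3 = -3.3160 dB (negative margin: link does not close)

-3.3160 dB


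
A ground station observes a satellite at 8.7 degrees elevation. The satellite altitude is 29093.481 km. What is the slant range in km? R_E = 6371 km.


h = 29093.481 km, el = 8.7 deg
d = -R_E*sin(el) + sqrt((R_E*sin(el))^2 + 2*R_E*h + h^2)
d = -6371.0000*sin(0.1518436) + sqrt((6371.0000*0.1512608)^2 + 2*6371.0000*29093.481 + 29093.481^2)
d = 33937.1548 km

33937.1548 km


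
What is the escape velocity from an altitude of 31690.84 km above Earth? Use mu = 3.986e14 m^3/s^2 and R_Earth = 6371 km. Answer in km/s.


r = 6371.0 + 31690.84 = 38061.8400 km = 3.806184e+07 m
v_esc = sqrt(2*mu/r) = sqrt(2*3.986e14 / 3.806184e+07)
v_esc = 4576.5557 m/s = 4.5766 km/s

4.5766 km/s


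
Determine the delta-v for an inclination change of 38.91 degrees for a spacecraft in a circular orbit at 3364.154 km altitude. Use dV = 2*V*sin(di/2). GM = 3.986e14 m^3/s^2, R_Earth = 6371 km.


r = 9735.1540 km = 9.735154e+06 m
V = sqrt(mu/r) = 6398.7808 m/s
di = 38.91 deg = 0.6791076 rad
dV = 2*V*sin(di/2) = 2*6398.7808*sin(0.3395538)
dV = 4262.4379 m/s = 4.2624 km/s

4.2624 km/s


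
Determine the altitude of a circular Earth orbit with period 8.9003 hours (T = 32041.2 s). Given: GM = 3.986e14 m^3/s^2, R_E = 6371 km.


T = 32041.2 s
r = (mu*T^2/(4*pi^2))^(1/3) = (3.986e14 * 32041.2^2 / (4*pi^2))^(1/3)
r = 2.1803775e+07 m = 21803.7755 km
alt = r - R_E = 21803.7755 - 6371 = 15432.7755 km

15432.7755 km


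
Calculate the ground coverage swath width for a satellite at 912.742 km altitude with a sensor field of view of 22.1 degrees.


FOV = 22.1 deg = 0.3857178 rad
swath = 2 * alt * tan(FOV/2) = 2 * 912.742 * tan(0.1928589)
swath = 2 * 912.742 * 0.1952861
swath = 356.4917 km

356.4917 km


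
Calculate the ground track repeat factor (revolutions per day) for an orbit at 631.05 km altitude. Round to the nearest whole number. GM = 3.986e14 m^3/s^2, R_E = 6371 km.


r = 7.00205e+06 m
T = 2*pi*sqrt(r^3/mu) = 5831.0804 s = 97.1847 min
revs/day = 1440 / 97.1847 = 14.8172
Rounded: 15 revolutions per day

15 revolutions per day


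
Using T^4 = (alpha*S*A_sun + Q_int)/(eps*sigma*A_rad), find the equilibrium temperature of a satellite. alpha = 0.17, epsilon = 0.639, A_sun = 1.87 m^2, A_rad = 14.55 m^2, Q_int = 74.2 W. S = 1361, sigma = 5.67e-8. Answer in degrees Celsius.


Numerator = alpha*S*A_sun + Q_int = 0.17*1361*1.87 + 74.2 = 506.8619 W
Denominator = eps*sigma*A_rad = 0.639*5.67e-8*14.55 = 5.2716542e-07 W/K^4
T^4 = 9.614855e+08 K^4
T = 176.0904 K = -97.0596 C

-97.0596 degrees Celsius


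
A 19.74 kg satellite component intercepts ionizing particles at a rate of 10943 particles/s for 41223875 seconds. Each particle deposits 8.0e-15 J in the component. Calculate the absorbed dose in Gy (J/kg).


Total energy deposited = rate * time * E_per
  = 10943 * 41223875 * 8.0e-15 = 0.003608903 J
Dose = E_total / mass = 0.003608903 / 19.74
Dose = 1.8282183e-04 Gy

1.8282e-04 Gy


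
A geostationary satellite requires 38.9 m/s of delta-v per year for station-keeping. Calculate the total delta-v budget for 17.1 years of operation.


dV = rate * years = 38.9 * 17.1
dV = 665.1900 m/s

665.1900 m/s


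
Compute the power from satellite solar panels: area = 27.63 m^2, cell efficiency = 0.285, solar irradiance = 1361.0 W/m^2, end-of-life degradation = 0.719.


P = area * eta * S * degradation
P = 27.63 * 0.285 * 1361.0 * 0.719
P = 7705.7118 W

7705.7118 W


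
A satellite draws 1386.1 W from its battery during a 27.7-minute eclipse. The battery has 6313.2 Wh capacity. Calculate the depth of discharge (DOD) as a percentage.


E_used = P * t / 60 = 1386.1 * 27.7 / 60 = 639.9162 Wh
DOD = E_used / E_total * 100 = 639.9162 / 6313.2 * 100
DOD = 10.1362 %

10.1362 %


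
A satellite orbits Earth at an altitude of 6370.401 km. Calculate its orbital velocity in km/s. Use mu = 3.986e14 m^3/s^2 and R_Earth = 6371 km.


r = R_E + alt = 6371.0 + 6370.401 = 12741.4010 km = 1.2741401e+07 m
v = sqrt(mu/r) = sqrt(3.986e14 / 1.2741401e+07) = 5593.1962 m/s = 5.5932 km/s

5.5932 km/s


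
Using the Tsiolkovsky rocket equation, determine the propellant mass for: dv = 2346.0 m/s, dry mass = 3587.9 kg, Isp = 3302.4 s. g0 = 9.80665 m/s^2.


ve = Isp * g0 = 3302.4 * 9.80665 = 32385.480960 m/s
mass ratio = exp(dv/ve) = exp(2346.0/32385.480960) = 1.07512816
m_prop = m_dry * (mr - 1) = 3587.9 * (1.07512816 - 1)
m_prop = 269.5523 kg

269.5523 kg


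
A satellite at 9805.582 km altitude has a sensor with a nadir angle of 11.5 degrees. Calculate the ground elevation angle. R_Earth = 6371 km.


r = R_E + alt = 16176.5820 km
Law of sines in the satellite / Earth-center / ground-point triangle:
  sin(nadir)/R_E = sin(90 + el)/r  =>  cos(el) = (r/R_E)*sin(nadir)
cos(el) = (16176.5820 / 6371.0000) * sin(11.5 deg) = 0.5062144
el = arccos(0.5062144) = 59.5880 deg
(Earth-central angle = 90 - nadir - el = 18.9120 deg)

59.5880 degrees


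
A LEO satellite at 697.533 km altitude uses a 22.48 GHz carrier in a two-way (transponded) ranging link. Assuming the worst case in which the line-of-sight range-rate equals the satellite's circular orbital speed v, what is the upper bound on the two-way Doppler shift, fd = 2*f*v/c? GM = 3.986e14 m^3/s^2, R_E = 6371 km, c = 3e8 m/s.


r = 7.068533e+06 m
v = sqrt(mu/r) = 7509.3786 m/s (worst-case radial velocity)
f = 22.48 GHz = 2.248e+10 Hz
fd = 2*f*v/c = 2*2.248e+10*7509.3786/3.0e+08
fd = 1.1254055e+06 Hz

1.1254e+06 Hz


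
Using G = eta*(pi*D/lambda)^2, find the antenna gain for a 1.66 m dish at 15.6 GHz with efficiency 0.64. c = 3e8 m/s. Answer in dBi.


lambda = c/f = 3e8 / 1.56e+10 = 0.01923077 m
G = eta*(pi*D/lambda)^2 = 0.64*(pi*1.66/0.01923077)^2
G = 47065.4898 (linear)
G = 10*log10(47065.4898) = 46.7270 dBi

46.7270 dBi


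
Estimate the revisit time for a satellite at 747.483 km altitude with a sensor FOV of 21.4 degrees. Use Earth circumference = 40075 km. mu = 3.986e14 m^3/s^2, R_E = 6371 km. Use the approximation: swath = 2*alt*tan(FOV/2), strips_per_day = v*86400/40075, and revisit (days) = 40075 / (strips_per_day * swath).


swath = 2*747.483*tan(0.1867502) = 282.4768 km
v = sqrt(mu/r) = 7482.9858 m/s = 7.4830 km/s
strips/day = v*86400/40075 = 7.4830*86400/40075 = 16.1330
coverage/day = strips * swath = 16.1330 * 282.4768 = 4557.1975 km
revisit = 40075 / 4557.1975 = 8.7938 days

8.7938 days


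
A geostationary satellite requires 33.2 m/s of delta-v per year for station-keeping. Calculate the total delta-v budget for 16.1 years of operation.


dV = rate * years = 33.2 * 16.1
dV = 534.5200 m/s

534.5200 m/s


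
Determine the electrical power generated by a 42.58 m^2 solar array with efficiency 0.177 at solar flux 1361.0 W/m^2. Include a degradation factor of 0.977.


P = area * eta * S * degradation
P = 42.58 * 0.177 * 1361.0 * 0.977
P = 10021.4742 W

10021.4742 W


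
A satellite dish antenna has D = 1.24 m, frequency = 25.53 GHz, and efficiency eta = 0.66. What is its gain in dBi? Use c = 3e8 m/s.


lambda = c/f = 3e8 / 2.553e+10 = 0.01175088 m
G = eta*(pi*D/lambda)^2 = 0.66*(pi*1.24/0.01175088)^2
G = 72534.7588 (linear)
G = 10*log10(72534.7588) = 48.6055 dBi

48.6055 dBi


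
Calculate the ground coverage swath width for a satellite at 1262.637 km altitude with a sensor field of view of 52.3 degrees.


FOV = 52.3 deg = 0.9128072 rad
swath = 2 * alt * tan(FOV/2) = 2 * 1262.637 * tan(0.4564036)
swath = 2 * 1262.637 * 0.4909775
swath = 1239.8527 km

1239.8527 km


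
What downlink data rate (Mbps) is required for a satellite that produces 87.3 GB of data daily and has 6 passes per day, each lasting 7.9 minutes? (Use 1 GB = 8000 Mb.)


total contact time = 6 * 7.9 * 60 = 2844.0000 s
data = 87.3 GB = 698400.0000 Mb
rate = 698400.0000 / 2844.0000 = 245.5696 Mbps

245.5696 Mbps


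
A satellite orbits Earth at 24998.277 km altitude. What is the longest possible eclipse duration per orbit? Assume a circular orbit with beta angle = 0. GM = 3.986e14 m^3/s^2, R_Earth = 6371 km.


r = 31369.2770 km
T = 921.5454 min
Eclipse fraction = arcsin(R_E/r)/pi = arcsin(6371.0000/31369.2770)/pi
= arcsin(0.2030968)/pi = 0.06510061
Eclipse duration = 0.06510061 * 921.5454 = 59.9932 min

59.9932 minutes


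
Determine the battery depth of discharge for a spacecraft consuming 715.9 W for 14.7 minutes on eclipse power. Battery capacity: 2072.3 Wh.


E_used = P * t / 60 = 715.9 * 14.7 / 60 = 175.3955 Wh
DOD = E_used / E_total * 100 = 175.3955 / 2072.3 * 100
DOD = 8.4638 %

8.4638 %


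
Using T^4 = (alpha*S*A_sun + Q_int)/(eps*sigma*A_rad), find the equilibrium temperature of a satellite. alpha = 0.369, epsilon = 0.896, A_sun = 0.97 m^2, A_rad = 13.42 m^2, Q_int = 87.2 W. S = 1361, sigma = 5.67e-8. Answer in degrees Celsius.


Numerator = alpha*S*A_sun + Q_int = 0.369*1361*0.97 + 87.2 = 574.3427 W
Denominator = eps*sigma*A_rad = 0.896*5.67e-8*13.42 = 6.8177894e-07 W/K^4
T^4 = 8.4241782e+08 K^4
T = 170.3656 K = -102.7844 C

-102.7844 degrees Celsius


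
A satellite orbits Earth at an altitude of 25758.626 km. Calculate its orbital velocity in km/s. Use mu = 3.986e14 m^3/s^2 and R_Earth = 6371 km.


r = R_E + alt = 6371.0 + 25758.626 = 32129.6260 km = 3.2129626e+07 m
v = sqrt(mu/r) = sqrt(3.986e14 / 3.2129626e+07) = 3522.2146 m/s = 3.5222 km/s

3.5222 km/s


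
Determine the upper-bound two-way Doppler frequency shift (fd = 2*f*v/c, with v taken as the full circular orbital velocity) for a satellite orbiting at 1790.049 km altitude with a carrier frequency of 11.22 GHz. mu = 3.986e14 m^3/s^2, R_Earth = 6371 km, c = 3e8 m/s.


r = 8.161049e+06 m
v = sqrt(mu/r) = 6988.6880 m/s (worst-case radial velocity)
f = 11.22 GHz = 1.122e+10 Hz
fd = 2*f*v/c = 2*1.122e+10*6988.6880/3.0e+08
fd = 522753.8648 Hz

522753.8648 Hz


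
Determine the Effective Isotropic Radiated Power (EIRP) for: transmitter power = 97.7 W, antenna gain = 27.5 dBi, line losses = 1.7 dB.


Pt = 97.7 W = 19.8989 dBW
EIRP = Pt_dBW + Gt - losses = 19.8989 + 27.5 - 1.7 = 45.6989 dBW

45.6989 dBW


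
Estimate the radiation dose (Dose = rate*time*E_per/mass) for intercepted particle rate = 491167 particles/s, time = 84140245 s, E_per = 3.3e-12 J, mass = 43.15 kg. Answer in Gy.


Total energy deposited = rate * time * E_per
  = 491167 * 84140245 * 3.3e-12 = 136.3788 J
Dose = E_total / mass = 136.3788 / 43.15
Dose = 3.1606 Gy

3.1606 Gy


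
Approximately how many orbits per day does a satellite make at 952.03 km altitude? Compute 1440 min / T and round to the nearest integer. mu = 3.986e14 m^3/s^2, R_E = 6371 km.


r = 7.32303e+06 m
T = 2*pi*sqrt(r^3/mu) = 6236.5935 s = 103.9432 min
revs/day = 1440 / 103.9432 = 13.8537
Rounded: 14 revolutions per day

14 revolutions per day


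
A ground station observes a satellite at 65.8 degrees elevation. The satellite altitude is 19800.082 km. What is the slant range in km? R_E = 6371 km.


h = 19800.082 km, el = 65.8 deg
d = -R_E*sin(el) + sqrt((R_E*sin(el))^2 + 2*R_E*h + h^2)
d = -6371.0000*sin(1.1484) + sqrt((6371.0000*0.9121201)^2 + 2*6371.0000*19800.082 + 19800.082^2)
d = 20229.3316 km

20229.3316 km


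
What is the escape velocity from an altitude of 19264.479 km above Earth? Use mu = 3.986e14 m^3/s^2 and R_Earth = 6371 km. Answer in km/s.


r = 6371.0 + 19264.479 = 25635.4790 km = 2.5635479e+07 m
v_esc = sqrt(2*mu/r) = sqrt(2*3.986e14 / 2.5635479e+07)
v_esc = 5576.5157 m/s = 5.5765 km/s

5.5765 km/s


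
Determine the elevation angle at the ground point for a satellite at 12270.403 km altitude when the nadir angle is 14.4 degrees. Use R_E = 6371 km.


r = R_E + alt = 18641.4030 km
Law of sines in the satellite / Earth-center / ground-point triangle:
  sin(nadir)/R_E = sin(90 + el)/r  =>  cos(el) = (r/R_E)*sin(nadir)
cos(el) = (18641.4030 / 6371.0000) * sin(14.4 deg) = 0.727661
el = arccos(0.727661) = 43.3093 deg
(Earth-central angle = 90 - nadir - el = 32.2907 deg)

43.3093 degrees


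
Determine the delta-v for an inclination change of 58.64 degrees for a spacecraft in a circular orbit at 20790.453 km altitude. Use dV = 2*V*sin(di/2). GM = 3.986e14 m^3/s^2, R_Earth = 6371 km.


r = 27161.4530 km = 2.7161453e+07 m
V = sqrt(mu/r) = 3830.8235 m/s
di = 58.64 deg = 1.0235 rad
dV = 2*V*sin(di/2) = 2*3830.8235*sin(0.5117305)
dV = 3751.8077 m/s = 3.7518 km/s

3.7518 km/s


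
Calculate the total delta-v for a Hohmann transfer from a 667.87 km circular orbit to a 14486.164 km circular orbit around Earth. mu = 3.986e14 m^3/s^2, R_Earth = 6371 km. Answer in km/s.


r1 = 7038.8700 km = 7.03887e+06 m
r2 = 20857.1640 km = 2.0857164e+07 m
dv1 = sqrt(mu/r1)*(sqrt(2*r2/(r1+r2)) - 1) = 1676.9494 m/s
dv2 = sqrt(mu/r2)*(1 - sqrt(2*r1/(r1+r2))) = 1266.0723 m/s
total dv = |dv1| + |dv2| = 1676.9494 + 1266.0723 = 2943.0217 m/s = 2.9430 km/s

2.9430 km/s


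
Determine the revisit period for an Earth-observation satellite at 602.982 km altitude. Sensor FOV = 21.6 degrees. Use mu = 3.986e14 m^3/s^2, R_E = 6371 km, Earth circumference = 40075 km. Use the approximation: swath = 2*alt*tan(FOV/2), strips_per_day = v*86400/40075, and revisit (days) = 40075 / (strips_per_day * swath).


swath = 2*602.982*tan(0.1884956) = 230.0499 km
v = sqrt(mu/r) = 7560.1121 m/s = 7.5601 km/s
strips/day = v*86400/40075 = 7.5601*86400/40075 = 16.2993
coverage/day = strips * swath = 16.2993 * 230.0499 = 3749.6486 km
revisit = 40075 / 3749.6486 = 10.6877 days

10.6877 days


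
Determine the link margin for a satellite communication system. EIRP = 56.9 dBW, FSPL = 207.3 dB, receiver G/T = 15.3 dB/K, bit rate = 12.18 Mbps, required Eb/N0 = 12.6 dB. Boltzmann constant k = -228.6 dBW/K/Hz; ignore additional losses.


C/N0 = EIRP - FSPL + G/T - k = 56.9 - 207.3 + 15.3 - (-228.6)
C/N0 = 93.5000 dB-Hz
R_b = 12.18 Mbps = 1.218e+07 bps -> 10*log10(R_b) = 70.8565 dB-Hz
Eb/N0 = C/N0 - 10*log10(R_b) = 93.5000 - 70.8565 = 22.6435 dB
Margin = Eb/N0 - Eb/N0_req = 22.6435 - 12.6 = 10.0435 dB (link closes)

10.0435 dB


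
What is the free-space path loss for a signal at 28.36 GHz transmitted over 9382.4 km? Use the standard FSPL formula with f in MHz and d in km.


f = 28.36 GHz = 28360.0000 MHz
d = 9382.4 km
FSPL = 32.44 + 20*log10(28360.0000) + 20*log10(9382.4)
FSPL = 32.44 + 89.0541 + 79.4463
FSPL = 200.9404 dB

200.9404 dB


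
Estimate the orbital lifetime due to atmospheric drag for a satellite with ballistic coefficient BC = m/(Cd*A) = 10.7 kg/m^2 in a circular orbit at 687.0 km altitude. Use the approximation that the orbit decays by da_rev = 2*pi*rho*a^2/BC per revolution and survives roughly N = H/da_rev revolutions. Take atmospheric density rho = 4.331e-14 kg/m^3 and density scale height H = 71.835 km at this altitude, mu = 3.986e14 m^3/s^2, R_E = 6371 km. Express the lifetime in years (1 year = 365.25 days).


a = R_E + alt = 7058.0000 km = 7.058e+06 m
da_rev = 2*pi*rho*a^2/BC = 2*pi*4.331e-14*(7.058e+06)^2/10.7 = 1.266915 m per revolution
N = H/da_rev = 71835.0000 m / 1.266915 m = 56700.7122 revolutions
P = 2*pi*sqrt(a^3/mu) = 5901.1099 s
lifetime = N*P = 56700.7122 * 5901.1099 = 3.3459713e+08 s = 3872.6520 days
years = 3872.6520 / 365.25 = 10.6027 years

10.6027 years


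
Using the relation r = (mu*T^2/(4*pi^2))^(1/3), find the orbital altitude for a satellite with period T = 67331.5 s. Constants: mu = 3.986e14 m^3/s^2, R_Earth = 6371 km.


T = 67331.5 s
r = (mu*T^2/(4*pi^2))^(1/3) = (3.986e14 * 67331.5^2 / (4*pi^2))^(1/3)
r = 3.5771574e+07 m = 35771.5736 km
alt = r - R_E = 35771.5736 - 6371 = 29400.5736 km

29400.5736 km


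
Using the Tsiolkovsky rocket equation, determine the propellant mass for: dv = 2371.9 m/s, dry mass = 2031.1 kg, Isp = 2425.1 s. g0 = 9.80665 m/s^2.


ve = Isp * g0 = 2425.1 * 9.80665 = 23782.106915 m/s
mass ratio = exp(dv/ve) = exp(2371.9/23782.106915) = 1.10487769
m_prop = m_dry * (mr - 1) = 2031.1 * (1.10487769 - 1)
m_prop = 213.0171 kg

213.0171 kg


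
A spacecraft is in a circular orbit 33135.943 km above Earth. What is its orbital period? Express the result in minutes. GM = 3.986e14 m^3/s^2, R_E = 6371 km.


r = 39506.9430 km = 3.9506943e+07 m
T = 2*pi*sqrt(r^3/mu) = 2*pi*sqrt(6.1662379e+22 / 3.986e14)
T = 78148.6284 s = 1302.4771 min

1302.4771 minutes


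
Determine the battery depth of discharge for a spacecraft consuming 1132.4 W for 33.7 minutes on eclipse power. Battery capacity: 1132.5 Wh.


E_used = P * t / 60 = 1132.4 * 33.7 / 60 = 636.0313 Wh
DOD = E_used / E_total * 100 = 636.0313 / 1132.5 * 100
DOD = 56.1617 %

56.1617 %


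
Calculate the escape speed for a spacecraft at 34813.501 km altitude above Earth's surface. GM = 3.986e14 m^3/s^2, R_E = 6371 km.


r = 6371.0 + 34813.501 = 41184.5010 km = 4.1184501e+07 m
v_esc = sqrt(2*mu/r) = sqrt(2*3.986e14 / 4.1184501e+07)
v_esc = 4399.6359 m/s = 4.3996 km/s

4.3996 km/s


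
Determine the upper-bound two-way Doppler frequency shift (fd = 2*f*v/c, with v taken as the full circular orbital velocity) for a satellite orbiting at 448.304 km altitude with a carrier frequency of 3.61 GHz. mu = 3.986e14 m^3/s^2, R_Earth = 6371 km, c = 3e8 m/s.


r = 6.819304e+06 m
v = sqrt(mu/r) = 7645.3720 m/s (worst-case radial velocity)
f = 3.61 GHz = 3.61e+09 Hz
fd = 2*f*v/c = 2*3.61e+09*7645.3720/3.0e+08
fd = 183998.6194 Hz

183998.6194 Hz


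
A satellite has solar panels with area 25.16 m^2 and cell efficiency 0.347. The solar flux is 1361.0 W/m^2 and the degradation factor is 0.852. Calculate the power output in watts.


P = area * eta * S * degradation
P = 25.16 * 0.347 * 1361.0 * 0.852
P = 10123.6665 W

10123.6665 W


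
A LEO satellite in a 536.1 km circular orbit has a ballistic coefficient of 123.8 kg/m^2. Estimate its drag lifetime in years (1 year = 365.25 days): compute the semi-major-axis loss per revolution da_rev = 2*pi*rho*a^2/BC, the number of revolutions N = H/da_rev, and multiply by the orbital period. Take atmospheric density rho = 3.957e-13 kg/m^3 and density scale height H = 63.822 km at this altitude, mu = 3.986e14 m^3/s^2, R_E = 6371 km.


a = R_E + alt = 6907.1000 km = 6.9071e+06 m
da_rev = 2*pi*rho*a^2/BC = 2*pi*3.957e-13*(6.9071e+06)^2/123.8 = 0.958113063 m per revolution
N = H/da_rev = 63822.0000 m / 0.958113063 m = 66612.1802 revolutions
P = 2*pi*sqrt(a^3/mu) = 5712.8765 s
lifetime = N*P = 66612.1802 * 5712.8765 = 3.8054716e+08 s = 4404.4810 days
years = 4404.4810 / 365.25 = 12.0588 years

12.0588 years


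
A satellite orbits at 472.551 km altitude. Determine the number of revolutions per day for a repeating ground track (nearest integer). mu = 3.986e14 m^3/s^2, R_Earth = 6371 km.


r = 6.843551e+06 m
T = 2*pi*sqrt(r^3/mu) = 5634.2159 s = 93.9036 min
revs/day = 1440 / 93.9036 = 15.3349
Rounded: 15 revolutions per day

15 revolutions per day


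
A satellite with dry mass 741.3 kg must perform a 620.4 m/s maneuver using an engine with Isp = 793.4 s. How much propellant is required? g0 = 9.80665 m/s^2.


ve = Isp * g0 = 793.4 * 9.80665 = 7780.596110 m/s
mass ratio = exp(dv/ve) = exp(620.4/7780.596110) = 1.08300201
m_prop = m_dry * (mr - 1) = 741.3 * (1.08300201 - 1)
m_prop = 61.5294 kg

61.5294 kg


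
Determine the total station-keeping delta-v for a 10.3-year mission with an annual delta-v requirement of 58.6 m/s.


dV = rate * years = 58.6 * 10.3
dV = 603.5800 m/s

603.5800 m/s


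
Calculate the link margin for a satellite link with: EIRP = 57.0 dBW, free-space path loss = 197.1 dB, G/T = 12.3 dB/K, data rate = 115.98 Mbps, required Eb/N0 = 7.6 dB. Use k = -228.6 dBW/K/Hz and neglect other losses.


C/N0 = EIRP - FSPL + G/T - k = 57.0 - 197.1 + 12.3 - (-228.6)
C/N0 = 100.8000 dB-Hz
R_b = 115.98 Mbps = 1.1598e+08 bps -> 10*log10(R_b) = 80.6438 dB-Hz
Eb/N0 = C/N0 - 10*log10(R_b) = 100.8000 - 80.6438 = 20.1562 dB
Margin = Eb/N0 - Eb/N0_req = 20.1562 - 7.6 = 12.5562 dB (link closes)

12.5562 dB


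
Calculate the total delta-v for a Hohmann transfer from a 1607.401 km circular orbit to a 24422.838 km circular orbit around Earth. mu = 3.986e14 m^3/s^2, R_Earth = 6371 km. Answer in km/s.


r1 = 7978.4010 km = 7.978401e+06 m
r2 = 30793.8380 km = 3.0793838e+07 m
dv1 = sqrt(mu/r1)*(sqrt(2*r2/(r1+r2)) - 1) = 1840.1175 m/s
dv2 = sqrt(mu/r2)*(1 - sqrt(2*r1/(r1+r2))) = 1289.7264 m/s
total dv = |dv1| + |dv2| = 1840.1175 + 1289.7264 = 3129.8439 m/s = 3.1298 km/s

3.1298 km/s


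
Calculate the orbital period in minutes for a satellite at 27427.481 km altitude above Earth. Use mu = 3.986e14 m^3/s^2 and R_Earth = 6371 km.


r = 33798.4810 km = 3.3798481e+07 m
T = 2*pi*sqrt(r^3/mu) = 2*pi*sqrt(3.8609266e+22 / 3.986e14)
T = 61838.2221 s = 1030.6370 min

1030.6370 minutes


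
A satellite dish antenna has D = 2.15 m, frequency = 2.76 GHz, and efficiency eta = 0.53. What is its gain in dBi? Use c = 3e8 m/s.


lambda = c/f = 3e8 / 2.76e+09 = 0.1086957 m
G = eta*(pi*D/lambda)^2 = 0.53*(pi*2.15/0.1086957)^2
G = 2046.5775 (linear)
G = 10*log10(2046.5775) = 33.1103 dBi

33.1103 dBi


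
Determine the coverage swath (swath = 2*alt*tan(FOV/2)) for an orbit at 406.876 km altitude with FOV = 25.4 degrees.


FOV = 25.4 deg = 0.4433136 rad
swath = 2 * alt * tan(FOV/2) = 2 * 406.876 * tan(0.2216568)
swath = 2 * 406.876 * 0.2253597
swath = 183.3869 km

183.3869 km


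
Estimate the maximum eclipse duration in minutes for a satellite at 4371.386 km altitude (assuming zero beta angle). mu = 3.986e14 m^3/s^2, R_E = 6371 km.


r = 10742.3860 km
T = 184.6763 min
Eclipse fraction = arcsin(R_E/r)/pi = arcsin(6371.0000/10742.3860)/pi
= arcsin(0.5930712)/pi = 0.2020848
Eclipse duration = 0.2020848 * 184.6763 = 37.3203 min

37.3203 minutes


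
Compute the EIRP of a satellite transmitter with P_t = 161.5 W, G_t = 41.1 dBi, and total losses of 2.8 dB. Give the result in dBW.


Pt = 161.5 W = 22.0817 dBW
EIRP = Pt_dBW + Gt - losses = 22.0817 + 41.1 - 2.8 = 60.3817 dBW

60.3817 dBW


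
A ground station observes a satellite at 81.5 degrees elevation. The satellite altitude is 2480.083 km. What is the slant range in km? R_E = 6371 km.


h = 2480.083 km, el = 81.5 deg
d = -R_E*sin(el) + sqrt((R_E*sin(el))^2 + 2*R_E*h + h^2)
d = -6371.0000*sin(1.4224) + sqrt((6371.0000*0.9890159)^2 + 2*6371.0000*2480.083 + 2480.083^2)
d = 2499.8255 km

2499.8255 km


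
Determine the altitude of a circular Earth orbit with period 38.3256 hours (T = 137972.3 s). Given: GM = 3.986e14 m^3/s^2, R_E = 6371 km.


T = 137972.3 s
r = (mu*T^2/(4*pi^2))^(1/3) = (3.986e14 * 137972.3^2 / (4*pi^2))^(1/3)
r = 5.7710361e+07 m = 57710.3607 km
alt = r - R_E = 57710.3607 - 6371 = 51339.3607 km

51339.3607 km


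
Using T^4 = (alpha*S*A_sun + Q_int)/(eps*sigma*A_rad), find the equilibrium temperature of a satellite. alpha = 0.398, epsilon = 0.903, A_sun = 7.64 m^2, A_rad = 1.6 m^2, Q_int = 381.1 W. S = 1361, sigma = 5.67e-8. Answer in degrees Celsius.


Numerator = alpha*S*A_sun + Q_int = 0.398*1361*7.64 + 381.1 = 4519.5199 W
Denominator = eps*sigma*A_rad = 0.903*5.67e-8*1.6 = 8.192016e-08 W/K^4
T^4 = 5.5169813e+10 K^4
T = 484.6468 K = 211.4968 C

211.4968 degrees Celsius


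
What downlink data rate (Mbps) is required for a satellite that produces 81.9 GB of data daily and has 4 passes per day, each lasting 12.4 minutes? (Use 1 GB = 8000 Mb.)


total contact time = 4 * 12.4 * 60 = 2976.0000 s
data = 81.9 GB = 655200.0000 Mb
rate = 655200.0000 / 2976.0000 = 220.1613 Mbps

220.1613 Mbps


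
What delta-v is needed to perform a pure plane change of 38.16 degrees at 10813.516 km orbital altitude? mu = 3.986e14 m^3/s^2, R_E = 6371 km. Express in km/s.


r = 17184.5160 km = 1.7184516e+07 m
V = sqrt(mu/r) = 4816.1499 m/s
di = 38.16 deg = 0.6660176 rad
dV = 2*V*sin(di/2) = 2*4816.1499*sin(0.3330088)
dV = 3148.6835 m/s = 3.1487 km/s

3.1487 km/s


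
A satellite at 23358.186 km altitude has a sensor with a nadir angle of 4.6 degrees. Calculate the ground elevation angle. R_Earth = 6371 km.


r = R_E + alt = 29729.1860 km
Law of sines in the satellite / Earth-center / ground-point triangle:
  sin(nadir)/R_E = sin(90 + el)/r  =>  cos(el) = (r/R_E)*sin(nadir)
cos(el) = (29729.1860 / 6371.0000) * sin(4.6 deg) = 0.3742346
el = arccos(0.3742346) = 68.0230 deg
(Earth-central angle = 90 - nadir - el = 17.3770 deg)

68.0230 degrees


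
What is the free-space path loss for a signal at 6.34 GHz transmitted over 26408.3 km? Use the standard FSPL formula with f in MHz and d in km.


f = 6.34 GHz = 6340.0000 MHz
d = 26408.3 km
FSPL = 32.44 + 20*log10(6340.0000) + 20*log10(26408.3)
FSPL = 32.44 + 76.0418 + 88.4348
FSPL = 196.9166 dB

196.9166 dB


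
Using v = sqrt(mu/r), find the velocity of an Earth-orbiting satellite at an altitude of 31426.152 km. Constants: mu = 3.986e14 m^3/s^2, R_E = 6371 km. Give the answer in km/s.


r = R_E + alt = 6371.0 + 31426.152 = 37797.1520 km = 3.7797152e+07 m
v = sqrt(mu/r) = sqrt(3.986e14 / 3.7797152e+07) = 3247.4248 m/s = 3.2474 km/s

3.2474 km/s


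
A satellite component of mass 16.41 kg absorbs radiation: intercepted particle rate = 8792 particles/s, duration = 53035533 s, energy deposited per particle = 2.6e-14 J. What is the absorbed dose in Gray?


Total energy deposited = rate * time * E_per
  = 8792 * 53035533 * 2.6e-14 = 0.0121235 J
Dose = E_total / mass = 0.0121235 / 16.41
Dose = 7.3878724e-04 Gy

7.3879e-04 Gy


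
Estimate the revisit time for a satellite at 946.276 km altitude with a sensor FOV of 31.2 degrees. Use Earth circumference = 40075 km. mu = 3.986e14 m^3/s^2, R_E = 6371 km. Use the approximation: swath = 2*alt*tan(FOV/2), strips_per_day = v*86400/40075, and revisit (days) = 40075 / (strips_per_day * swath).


swath = 2*946.276*tan(0.2722714) = 528.4100 km
v = sqrt(mu/r) = 7380.6384 m/s = 7.3806 km/s
strips/day = v*86400/40075 = 7.3806*86400/40075 = 15.9123
coverage/day = strips * swath = 15.9123 * 528.4100 = 8408.2415 km
revisit = 40075 / 8408.2415 = 4.7662 days

4.7662 days


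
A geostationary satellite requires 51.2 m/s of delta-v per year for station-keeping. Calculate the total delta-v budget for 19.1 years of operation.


dV = rate * years = 51.2 * 19.1
dV = 977.9200 m/s

977.9200 m/s


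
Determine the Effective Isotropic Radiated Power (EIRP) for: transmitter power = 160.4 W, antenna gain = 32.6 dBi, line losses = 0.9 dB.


Pt = 160.4 W = 22.0520 dBW
EIRP = Pt_dBW + Gt - losses = 22.0520 + 32.6 - 0.9 = 53.7520 dBW

53.7520 dBW


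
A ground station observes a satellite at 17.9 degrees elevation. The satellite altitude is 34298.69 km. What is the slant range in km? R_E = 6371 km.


h = 34298.69 km, el = 17.9 deg
d = -R_E*sin(el) + sqrt((R_E*sin(el))^2 + 2*R_E*h + h^2)
d = -6371.0000*sin(0.3124139) + sqrt((6371.0000*0.3073566)^2 + 2*6371.0000*34298.69 + 34298.69^2)
d = 38257.1076 km

38257.1076 km


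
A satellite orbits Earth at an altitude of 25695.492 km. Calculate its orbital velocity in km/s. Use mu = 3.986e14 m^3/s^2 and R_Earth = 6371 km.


r = R_E + alt = 6371.0 + 25695.492 = 32066.4920 km = 3.2066492e+07 m
v = sqrt(mu/r) = sqrt(3.986e14 / 3.2066492e+07) = 3525.6802 m/s = 3.5257 km/s

3.5257 km/s
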